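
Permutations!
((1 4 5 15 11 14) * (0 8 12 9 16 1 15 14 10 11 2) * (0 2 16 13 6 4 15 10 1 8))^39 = ((1 15 16 8 12 9 13 6 4 5 14 10 11))^39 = (16)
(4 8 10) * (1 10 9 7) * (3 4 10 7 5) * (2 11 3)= [0, 7, 11, 4, 8, 2, 6, 1, 9, 5, 10, 3]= (1 7)(2 11 3 4 8 9 5)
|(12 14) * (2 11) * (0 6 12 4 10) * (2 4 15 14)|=14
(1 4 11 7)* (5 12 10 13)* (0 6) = (0 6)(1 4 11 7)(5 12 10 13) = [6, 4, 2, 3, 11, 12, 0, 1, 8, 9, 13, 7, 10, 5]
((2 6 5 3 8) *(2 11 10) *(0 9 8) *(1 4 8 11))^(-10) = ((0 9 11 10 2 6 5 3)(1 4 8))^(-10) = (0 5 2 11)(1 8 4)(3 6 10 9)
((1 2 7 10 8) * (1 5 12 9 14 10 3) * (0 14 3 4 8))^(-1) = ((0 14 10)(1 2 7 4 8 5 12 9 3))^(-1) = (0 10 14)(1 3 9 12 5 8 4 7 2)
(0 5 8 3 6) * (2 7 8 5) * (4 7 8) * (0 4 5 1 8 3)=(0 2 3 6 4 7 5 1 8)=[2, 8, 3, 6, 7, 1, 4, 5, 0]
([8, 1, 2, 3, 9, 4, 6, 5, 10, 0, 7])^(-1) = (0 9 4 5 7 10 8)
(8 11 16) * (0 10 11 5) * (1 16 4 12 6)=(0 10 11 4 12 6 1 16 8 5)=[10, 16, 2, 3, 12, 0, 1, 7, 5, 9, 11, 4, 6, 13, 14, 15, 8]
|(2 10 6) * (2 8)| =|(2 10 6 8)| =4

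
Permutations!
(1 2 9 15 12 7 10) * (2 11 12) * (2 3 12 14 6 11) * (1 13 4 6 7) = (1 2 9 15 3 12)(4 6 11 14 7 10 13) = [0, 2, 9, 12, 6, 5, 11, 10, 8, 15, 13, 14, 1, 4, 7, 3]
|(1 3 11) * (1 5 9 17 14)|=|(1 3 11 5 9 17 14)|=7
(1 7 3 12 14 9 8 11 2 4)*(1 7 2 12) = (1 2 4 7 3)(8 11 12 14 9) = [0, 2, 4, 1, 7, 5, 6, 3, 11, 8, 10, 12, 14, 13, 9]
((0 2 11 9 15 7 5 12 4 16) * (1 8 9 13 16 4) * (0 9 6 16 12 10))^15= (0 2 11 13 12 1 8 6 16 9 15 7 5 10)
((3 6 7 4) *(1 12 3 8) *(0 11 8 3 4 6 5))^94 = (0 3 12 8)(1 11 5 4)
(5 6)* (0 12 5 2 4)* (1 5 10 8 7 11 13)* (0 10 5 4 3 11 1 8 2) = (0 12 5 6)(1 4 10 2 3 11 13 8 7) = [12, 4, 3, 11, 10, 6, 0, 1, 7, 9, 2, 13, 5, 8]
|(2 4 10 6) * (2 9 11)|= |(2 4 10 6 9 11)|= 6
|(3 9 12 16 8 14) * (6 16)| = 7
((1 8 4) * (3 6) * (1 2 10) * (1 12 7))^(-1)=((1 8 4 2 10 12 7)(3 6))^(-1)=(1 7 12 10 2 4 8)(3 6)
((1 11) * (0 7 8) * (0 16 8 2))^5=((0 7 2)(1 11)(8 16))^5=(0 2 7)(1 11)(8 16)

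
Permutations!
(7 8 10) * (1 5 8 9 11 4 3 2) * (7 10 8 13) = [0, 5, 1, 2, 3, 13, 6, 9, 8, 11, 10, 4, 12, 7] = (1 5 13 7 9 11 4 3 2)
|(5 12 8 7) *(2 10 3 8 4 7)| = 4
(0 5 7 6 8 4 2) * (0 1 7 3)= (0 5 3)(1 7 6 8 4 2)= [5, 7, 1, 0, 2, 3, 8, 6, 4]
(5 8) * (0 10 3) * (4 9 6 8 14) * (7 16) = (0 10 3)(4 9 6 8 5 14)(7 16) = [10, 1, 2, 0, 9, 14, 8, 16, 5, 6, 3, 11, 12, 13, 4, 15, 7]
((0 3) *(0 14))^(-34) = (0 14 3)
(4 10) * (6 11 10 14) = (4 14 6 11 10) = [0, 1, 2, 3, 14, 5, 11, 7, 8, 9, 4, 10, 12, 13, 6]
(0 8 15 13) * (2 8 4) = (0 4 2 8 15 13) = [4, 1, 8, 3, 2, 5, 6, 7, 15, 9, 10, 11, 12, 0, 14, 13]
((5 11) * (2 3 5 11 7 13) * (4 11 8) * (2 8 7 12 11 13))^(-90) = ((2 3 5 12 11 7)(4 13 8))^(-90) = (13)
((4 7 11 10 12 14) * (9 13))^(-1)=((4 7 11 10 12 14)(9 13))^(-1)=(4 14 12 10 11 7)(9 13)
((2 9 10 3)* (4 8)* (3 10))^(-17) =((10)(2 9 3)(4 8))^(-17) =(10)(2 9 3)(4 8)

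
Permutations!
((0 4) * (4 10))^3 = (10)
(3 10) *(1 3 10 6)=(10)(1 3 6)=[0, 3, 2, 6, 4, 5, 1, 7, 8, 9, 10]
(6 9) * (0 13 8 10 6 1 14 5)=(0 13 8 10 6 9 1 14 5)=[13, 14, 2, 3, 4, 0, 9, 7, 10, 1, 6, 11, 12, 8, 5]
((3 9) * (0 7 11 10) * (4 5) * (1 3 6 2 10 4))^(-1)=(0 10 2 6 9 3 1 5 4 11 7)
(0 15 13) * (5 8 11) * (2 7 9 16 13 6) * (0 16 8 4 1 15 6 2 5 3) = (0 6 5 4 1 15 2 7 9 8 11 3)(13 16) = [6, 15, 7, 0, 1, 4, 5, 9, 11, 8, 10, 3, 12, 16, 14, 2, 13]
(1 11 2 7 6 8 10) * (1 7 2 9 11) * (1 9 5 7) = [0, 9, 2, 3, 4, 7, 8, 6, 10, 11, 1, 5] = (1 9 11 5 7 6 8 10)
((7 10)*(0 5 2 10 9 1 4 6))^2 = ((0 5 2 10 7 9 1 4 6))^2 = (0 2 7 1 6 5 10 9 4)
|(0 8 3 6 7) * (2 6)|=|(0 8 3 2 6 7)|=6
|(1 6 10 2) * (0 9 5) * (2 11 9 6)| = 6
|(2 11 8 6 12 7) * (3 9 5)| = 6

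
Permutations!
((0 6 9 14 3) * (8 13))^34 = ((0 6 9 14 3)(8 13))^34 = (0 3 14 9 6)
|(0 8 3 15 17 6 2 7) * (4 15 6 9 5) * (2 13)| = 35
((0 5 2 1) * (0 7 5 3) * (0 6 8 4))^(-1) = (0 4 8 6 3)(1 2 5 7)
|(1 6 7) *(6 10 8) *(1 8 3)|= |(1 10 3)(6 7 8)|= 3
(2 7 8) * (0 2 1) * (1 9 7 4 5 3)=(0 2 4 5 3 1)(7 8 9)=[2, 0, 4, 1, 5, 3, 6, 8, 9, 7]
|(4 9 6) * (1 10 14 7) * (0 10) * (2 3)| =30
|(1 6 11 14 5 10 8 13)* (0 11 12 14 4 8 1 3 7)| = |(0 11 4 8 13 3 7)(1 6 12 14 5 10)| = 42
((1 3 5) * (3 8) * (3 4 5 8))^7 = ((1 3 8 4 5))^7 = (1 8 5 3 4)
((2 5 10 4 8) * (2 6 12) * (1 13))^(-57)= ((1 13)(2 5 10 4 8 6 12))^(-57)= (1 13)(2 12 6 8 4 10 5)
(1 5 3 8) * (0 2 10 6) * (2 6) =(0 6)(1 5 3 8)(2 10) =[6, 5, 10, 8, 4, 3, 0, 7, 1, 9, 2]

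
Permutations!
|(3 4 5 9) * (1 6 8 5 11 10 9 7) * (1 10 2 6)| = 10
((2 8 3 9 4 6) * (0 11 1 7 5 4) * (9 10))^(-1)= ((0 11 1 7 5 4 6 2 8 3 10 9))^(-1)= (0 9 10 3 8 2 6 4 5 7 1 11)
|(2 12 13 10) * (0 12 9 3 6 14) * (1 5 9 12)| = 28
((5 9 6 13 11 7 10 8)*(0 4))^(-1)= ((0 4)(5 9 6 13 11 7 10 8))^(-1)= (0 4)(5 8 10 7 11 13 6 9)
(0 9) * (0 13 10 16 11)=(0 9 13 10 16 11)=[9, 1, 2, 3, 4, 5, 6, 7, 8, 13, 16, 0, 12, 10, 14, 15, 11]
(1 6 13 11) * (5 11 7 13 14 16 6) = (1 5 11)(6 14 16)(7 13) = [0, 5, 2, 3, 4, 11, 14, 13, 8, 9, 10, 1, 12, 7, 16, 15, 6]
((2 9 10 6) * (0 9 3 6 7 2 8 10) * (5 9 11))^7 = ((0 11 5 9)(2 3 6 8 10 7))^7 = (0 9 5 11)(2 3 6 8 10 7)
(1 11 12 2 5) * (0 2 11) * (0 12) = (0 2 5 1 12 11) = [2, 12, 5, 3, 4, 1, 6, 7, 8, 9, 10, 0, 11]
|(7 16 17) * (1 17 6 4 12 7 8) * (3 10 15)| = 15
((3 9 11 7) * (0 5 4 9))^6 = (0 3 7 11 9 4 5) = ((0 5 4 9 11 7 3))^6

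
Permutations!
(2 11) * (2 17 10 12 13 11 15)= (2 15)(10 12 13 11 17)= [0, 1, 15, 3, 4, 5, 6, 7, 8, 9, 12, 17, 13, 11, 14, 2, 16, 10]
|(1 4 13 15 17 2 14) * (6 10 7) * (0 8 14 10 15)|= 6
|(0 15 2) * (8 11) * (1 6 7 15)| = 6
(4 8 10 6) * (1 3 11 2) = (1 3 11 2)(4 8 10 6) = [0, 3, 1, 11, 8, 5, 4, 7, 10, 9, 6, 2]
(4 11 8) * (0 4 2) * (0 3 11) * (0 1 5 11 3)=[4, 5, 0, 3, 1, 11, 6, 7, 2, 9, 10, 8]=(0 4 1 5 11 8 2)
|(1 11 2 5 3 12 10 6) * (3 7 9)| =10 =|(1 11 2 5 7 9 3 12 10 6)|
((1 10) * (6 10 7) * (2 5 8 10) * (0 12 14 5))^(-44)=(0 1 14 6 8)(2 10 12 7 5)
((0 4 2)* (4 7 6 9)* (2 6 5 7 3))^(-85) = ((0 3 2)(4 6 9)(5 7))^(-85) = (0 2 3)(4 9 6)(5 7)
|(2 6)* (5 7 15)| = |(2 6)(5 7 15)| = 6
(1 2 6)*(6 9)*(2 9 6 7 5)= [0, 9, 6, 3, 4, 2, 1, 5, 8, 7]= (1 9 7 5 2 6)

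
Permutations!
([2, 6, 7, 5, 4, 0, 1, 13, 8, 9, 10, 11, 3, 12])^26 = [3, 1, 5, 13, 4, 12, 6, 0, 8, 9, 10, 11, 7, 2]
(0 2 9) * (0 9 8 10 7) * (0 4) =(0 2 8 10 7 4) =[2, 1, 8, 3, 0, 5, 6, 4, 10, 9, 7]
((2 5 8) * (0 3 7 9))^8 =((0 3 7 9)(2 5 8))^8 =(9)(2 8 5)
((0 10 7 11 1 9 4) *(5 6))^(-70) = ((0 10 7 11 1 9 4)(5 6))^(-70) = (11)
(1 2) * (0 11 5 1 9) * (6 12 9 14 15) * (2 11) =(0 2 14 15 6 12 9)(1 11 5) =[2, 11, 14, 3, 4, 1, 12, 7, 8, 0, 10, 5, 9, 13, 15, 6]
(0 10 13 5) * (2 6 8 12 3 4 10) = (0 2 6 8 12 3 4 10 13 5) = [2, 1, 6, 4, 10, 0, 8, 7, 12, 9, 13, 11, 3, 5]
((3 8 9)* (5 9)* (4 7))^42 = ((3 8 5 9)(4 7))^42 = (3 5)(8 9)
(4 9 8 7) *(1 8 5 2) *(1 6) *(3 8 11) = (1 11 3 8 7 4 9 5 2 6) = [0, 11, 6, 8, 9, 2, 1, 4, 7, 5, 10, 3]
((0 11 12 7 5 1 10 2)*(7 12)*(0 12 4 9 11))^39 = (1 12 11)(2 9 5)(4 7 10)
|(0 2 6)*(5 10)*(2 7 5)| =6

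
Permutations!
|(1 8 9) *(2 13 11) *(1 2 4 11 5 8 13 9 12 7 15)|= 14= |(1 13 5 8 12 7 15)(2 9)(4 11)|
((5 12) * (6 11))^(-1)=(5 12)(6 11)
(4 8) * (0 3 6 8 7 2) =(0 3 6 8 4 7 2) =[3, 1, 0, 6, 7, 5, 8, 2, 4]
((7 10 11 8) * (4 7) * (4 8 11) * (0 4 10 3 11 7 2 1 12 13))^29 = (0 13 12 1 2 4)(3 7 11)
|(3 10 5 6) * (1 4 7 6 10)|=10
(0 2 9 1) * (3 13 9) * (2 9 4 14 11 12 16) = (0 9 1)(2 3 13 4 14 11 12 16) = [9, 0, 3, 13, 14, 5, 6, 7, 8, 1, 10, 12, 16, 4, 11, 15, 2]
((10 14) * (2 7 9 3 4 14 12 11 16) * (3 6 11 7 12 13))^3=(2 9 16 7 11 12 6)(3 10 4 13 14)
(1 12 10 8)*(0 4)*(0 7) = (0 4 7)(1 12 10 8) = [4, 12, 2, 3, 7, 5, 6, 0, 1, 9, 8, 11, 10]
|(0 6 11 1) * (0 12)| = |(0 6 11 1 12)| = 5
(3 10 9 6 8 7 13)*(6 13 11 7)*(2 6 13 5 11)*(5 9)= (2 6 8 13 3 10 5 11 7)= [0, 1, 6, 10, 4, 11, 8, 2, 13, 9, 5, 7, 12, 3]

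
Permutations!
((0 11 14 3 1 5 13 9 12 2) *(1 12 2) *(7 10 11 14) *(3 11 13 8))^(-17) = ((0 14 11 7 10 13 9 2)(1 5 8 3 12))^(-17) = (0 2 9 13 10 7 11 14)(1 3 5 12 8)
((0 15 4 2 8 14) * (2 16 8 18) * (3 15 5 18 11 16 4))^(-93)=((0 5 18 2 11 16 8 14)(3 15))^(-93)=(0 2 8 5 11 14 18 16)(3 15)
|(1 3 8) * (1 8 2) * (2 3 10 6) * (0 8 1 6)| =|(0 8 1 10)(2 6)| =4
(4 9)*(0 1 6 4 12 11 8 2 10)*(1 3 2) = [3, 6, 10, 2, 9, 5, 4, 7, 1, 12, 0, 8, 11] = (0 3 2 10)(1 6 4 9 12 11 8)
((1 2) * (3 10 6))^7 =(1 2)(3 10 6)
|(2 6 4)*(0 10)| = 6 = |(0 10)(2 6 4)|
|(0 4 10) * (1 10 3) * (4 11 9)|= 7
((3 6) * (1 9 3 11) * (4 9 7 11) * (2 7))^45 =(1 2 7 11)(3 6 4 9)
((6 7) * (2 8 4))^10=((2 8 4)(6 7))^10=(2 8 4)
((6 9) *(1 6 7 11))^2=(1 9 11 6 7)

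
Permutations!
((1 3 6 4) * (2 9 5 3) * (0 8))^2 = ((0 8)(1 2 9 5 3 6 4))^2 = (1 9 3 4 2 5 6)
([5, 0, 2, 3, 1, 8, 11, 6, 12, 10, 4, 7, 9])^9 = (0 5 8 12 9 10 4 1)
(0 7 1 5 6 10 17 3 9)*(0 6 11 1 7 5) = (0 5 11 1)(3 9 6 10 17) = [5, 0, 2, 9, 4, 11, 10, 7, 8, 6, 17, 1, 12, 13, 14, 15, 16, 3]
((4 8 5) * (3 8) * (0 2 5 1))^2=(0 5 3 1 2 4 8)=((0 2 5 4 3 8 1))^2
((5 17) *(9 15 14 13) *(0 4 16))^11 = (0 16 4)(5 17)(9 13 14 15)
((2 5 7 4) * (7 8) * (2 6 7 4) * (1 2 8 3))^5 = (1 2 5 3)(4 6 7 8)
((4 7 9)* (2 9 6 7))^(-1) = ((2 9 4)(6 7))^(-1) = (2 4 9)(6 7)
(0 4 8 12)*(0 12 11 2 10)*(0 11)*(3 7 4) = (12)(0 3 7 4 8)(2 10 11) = [3, 1, 10, 7, 8, 5, 6, 4, 0, 9, 11, 2, 12]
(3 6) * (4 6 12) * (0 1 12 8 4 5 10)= (0 1 12 5 10)(3 8 4 6)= [1, 12, 2, 8, 6, 10, 3, 7, 4, 9, 0, 11, 5]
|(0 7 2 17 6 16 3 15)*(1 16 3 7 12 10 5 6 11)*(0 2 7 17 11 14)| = |(0 12 10 5 6 3 15 2 11 1 16 17 14)| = 13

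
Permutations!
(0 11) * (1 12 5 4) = (0 11)(1 12 5 4) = [11, 12, 2, 3, 1, 4, 6, 7, 8, 9, 10, 0, 5]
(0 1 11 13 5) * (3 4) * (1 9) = (0 9 1 11 13 5)(3 4) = [9, 11, 2, 4, 3, 0, 6, 7, 8, 1, 10, 13, 12, 5]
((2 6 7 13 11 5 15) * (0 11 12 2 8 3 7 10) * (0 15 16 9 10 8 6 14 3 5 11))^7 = ((2 14 3 7 13 12)(5 16 9 10 15 6 8))^7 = (16)(2 14 3 7 13 12)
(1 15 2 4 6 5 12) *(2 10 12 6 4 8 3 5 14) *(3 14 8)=[0, 15, 3, 5, 4, 6, 8, 7, 14, 9, 12, 11, 1, 13, 2, 10]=(1 15 10 12)(2 3 5 6 8 14)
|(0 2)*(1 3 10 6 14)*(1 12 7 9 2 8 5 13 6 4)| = |(0 8 5 13 6 14 12 7 9 2)(1 3 10 4)| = 20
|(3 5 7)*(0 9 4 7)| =|(0 9 4 7 3 5)| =6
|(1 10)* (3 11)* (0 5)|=|(0 5)(1 10)(3 11)|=2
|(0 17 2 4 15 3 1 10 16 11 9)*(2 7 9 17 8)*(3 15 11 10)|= |(0 8 2 4 11 17 7 9)(1 3)(10 16)|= 8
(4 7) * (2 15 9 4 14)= (2 15 9 4 7 14)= [0, 1, 15, 3, 7, 5, 6, 14, 8, 4, 10, 11, 12, 13, 2, 9]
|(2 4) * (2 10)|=|(2 4 10)|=3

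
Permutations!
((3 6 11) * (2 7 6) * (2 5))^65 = (2 5 3 11 6 7)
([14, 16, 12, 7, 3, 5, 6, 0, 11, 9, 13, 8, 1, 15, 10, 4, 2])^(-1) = (0 7 3 4 15 13 10 14)(1 12 2 16)(8 11)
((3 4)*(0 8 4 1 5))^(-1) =(0 5 1 3 4 8)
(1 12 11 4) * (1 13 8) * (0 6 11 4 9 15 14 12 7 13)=[6, 7, 2, 3, 0, 5, 11, 13, 1, 15, 10, 9, 4, 8, 12, 14]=(0 6 11 9 15 14 12 4)(1 7 13 8)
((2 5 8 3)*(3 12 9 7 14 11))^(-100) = (2 3 11 14 7 9 12 8 5)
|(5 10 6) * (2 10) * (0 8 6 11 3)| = |(0 8 6 5 2 10 11 3)| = 8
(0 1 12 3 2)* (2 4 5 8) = (0 1 12 3 4 5 8 2) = [1, 12, 0, 4, 5, 8, 6, 7, 2, 9, 10, 11, 3]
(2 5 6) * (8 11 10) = (2 5 6)(8 11 10) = [0, 1, 5, 3, 4, 6, 2, 7, 11, 9, 8, 10]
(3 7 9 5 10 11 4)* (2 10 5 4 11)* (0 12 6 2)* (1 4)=[12, 4, 10, 7, 3, 5, 2, 9, 8, 1, 0, 11, 6]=(0 12 6 2 10)(1 4 3 7 9)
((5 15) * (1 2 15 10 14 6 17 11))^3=(1 5 6)(2 10 17)(11 15 14)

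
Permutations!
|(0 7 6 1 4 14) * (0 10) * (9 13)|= |(0 7 6 1 4 14 10)(9 13)|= 14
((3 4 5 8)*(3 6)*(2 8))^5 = ((2 8 6 3 4 5))^5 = (2 5 4 3 6 8)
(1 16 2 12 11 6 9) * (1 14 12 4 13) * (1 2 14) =(1 16 14 12 11 6 9)(2 4 13) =[0, 16, 4, 3, 13, 5, 9, 7, 8, 1, 10, 6, 11, 2, 12, 15, 14]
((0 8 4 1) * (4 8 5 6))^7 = ((8)(0 5 6 4 1))^7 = (8)(0 6 1 5 4)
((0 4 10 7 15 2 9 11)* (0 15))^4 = (15)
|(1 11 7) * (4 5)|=6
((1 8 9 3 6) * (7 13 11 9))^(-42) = ((1 8 7 13 11 9 3 6))^(-42) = (1 3 11 7)(6 9 13 8)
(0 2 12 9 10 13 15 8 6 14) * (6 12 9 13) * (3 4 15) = [2, 1, 9, 4, 15, 5, 14, 7, 12, 10, 6, 11, 13, 3, 0, 8] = (0 2 9 10 6 14)(3 4 15 8 12 13)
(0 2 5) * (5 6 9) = [2, 1, 6, 3, 4, 0, 9, 7, 8, 5] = (0 2 6 9 5)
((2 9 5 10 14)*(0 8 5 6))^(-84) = ((0 8 5 10 14 2 9 6))^(-84) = (0 14)(2 8)(5 9)(6 10)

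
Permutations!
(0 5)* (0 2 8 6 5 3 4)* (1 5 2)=[3, 5, 8, 4, 0, 1, 2, 7, 6]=(0 3 4)(1 5)(2 8 6)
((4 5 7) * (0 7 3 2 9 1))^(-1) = ((0 7 4 5 3 2 9 1))^(-1) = (0 1 9 2 3 5 4 7)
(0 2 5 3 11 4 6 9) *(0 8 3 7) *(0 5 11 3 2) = [0, 1, 11, 3, 6, 7, 9, 5, 2, 8, 10, 4] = (2 11 4 6 9 8)(5 7)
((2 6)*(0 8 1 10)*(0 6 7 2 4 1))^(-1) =((0 8)(1 10 6 4)(2 7))^(-1) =(0 8)(1 4 6 10)(2 7)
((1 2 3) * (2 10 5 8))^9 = ((1 10 5 8 2 3))^9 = (1 8)(2 10)(3 5)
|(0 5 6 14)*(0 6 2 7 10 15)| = |(0 5 2 7 10 15)(6 14)| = 6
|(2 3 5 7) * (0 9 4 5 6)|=8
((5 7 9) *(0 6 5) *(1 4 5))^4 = ((0 6 1 4 5 7 9))^4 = (0 5 6 7 1 9 4)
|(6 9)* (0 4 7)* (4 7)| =2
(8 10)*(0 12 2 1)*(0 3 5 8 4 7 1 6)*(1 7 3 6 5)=(0 12 2 5 8 10 4 3 1 6)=[12, 6, 5, 1, 3, 8, 0, 7, 10, 9, 4, 11, 2]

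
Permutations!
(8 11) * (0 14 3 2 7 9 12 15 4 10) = [14, 1, 7, 2, 10, 5, 6, 9, 11, 12, 0, 8, 15, 13, 3, 4] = (0 14 3 2 7 9 12 15 4 10)(8 11)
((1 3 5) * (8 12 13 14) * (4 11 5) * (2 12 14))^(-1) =((1 3 4 11 5)(2 12 13)(8 14))^(-1) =(1 5 11 4 3)(2 13 12)(8 14)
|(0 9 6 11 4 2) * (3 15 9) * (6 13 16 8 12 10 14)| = 14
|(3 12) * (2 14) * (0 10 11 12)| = 10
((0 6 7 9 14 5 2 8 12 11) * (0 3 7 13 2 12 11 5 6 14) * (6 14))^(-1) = (14)(0 9 7 3 11 8 2 13 6)(5 12)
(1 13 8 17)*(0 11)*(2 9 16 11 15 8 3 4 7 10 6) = (0 15 8 17 1 13 3 4 7 10 6 2 9 16 11) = [15, 13, 9, 4, 7, 5, 2, 10, 17, 16, 6, 0, 12, 3, 14, 8, 11, 1]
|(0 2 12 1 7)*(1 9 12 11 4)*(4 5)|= 14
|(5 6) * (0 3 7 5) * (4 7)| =|(0 3 4 7 5 6)| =6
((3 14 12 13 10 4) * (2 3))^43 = ((2 3 14 12 13 10 4))^43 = (2 3 14 12 13 10 4)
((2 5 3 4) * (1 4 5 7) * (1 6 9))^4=(1 6 2)(4 9 7)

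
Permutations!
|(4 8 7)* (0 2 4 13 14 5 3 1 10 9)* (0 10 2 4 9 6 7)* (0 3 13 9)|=|(0 4 8 3 1 2)(5 13 14)(6 7 9 10)|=12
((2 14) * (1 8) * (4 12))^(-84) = (14)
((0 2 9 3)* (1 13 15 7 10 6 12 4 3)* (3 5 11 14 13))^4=((0 2 9 1 3)(4 5 11 14 13 15 7 10 6 12))^4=(0 3 1 9 2)(4 13 6 11 7)(5 15 12 14 10)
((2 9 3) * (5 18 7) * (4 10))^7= (2 9 3)(4 10)(5 18 7)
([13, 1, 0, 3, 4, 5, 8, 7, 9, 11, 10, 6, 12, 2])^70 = [13, 1, 0, 3, 4, 5, 9, 7, 11, 6, 10, 8, 12, 2]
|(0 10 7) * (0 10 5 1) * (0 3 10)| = |(0 5 1 3 10 7)| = 6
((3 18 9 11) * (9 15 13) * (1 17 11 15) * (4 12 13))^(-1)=((1 17 11 3 18)(4 12 13 9 15))^(-1)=(1 18 3 11 17)(4 15 9 13 12)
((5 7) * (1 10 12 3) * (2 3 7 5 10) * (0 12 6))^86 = ((0 12 7 10 6)(1 2 3))^86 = (0 12 7 10 6)(1 3 2)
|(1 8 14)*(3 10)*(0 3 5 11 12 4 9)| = |(0 3 10 5 11 12 4 9)(1 8 14)| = 24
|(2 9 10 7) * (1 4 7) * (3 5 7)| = 8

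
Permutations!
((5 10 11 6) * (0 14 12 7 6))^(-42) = (0 10 6 12)(5 7 14 11)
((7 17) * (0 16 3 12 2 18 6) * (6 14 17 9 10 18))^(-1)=(0 6 2 12 3 16)(7 17 14 18 10 9)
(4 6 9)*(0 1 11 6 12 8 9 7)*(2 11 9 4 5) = (0 1 9 5 2 11 6 7)(4 12 8) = [1, 9, 11, 3, 12, 2, 7, 0, 4, 5, 10, 6, 8]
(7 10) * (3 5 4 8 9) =(3 5 4 8 9)(7 10) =[0, 1, 2, 5, 8, 4, 6, 10, 9, 3, 7]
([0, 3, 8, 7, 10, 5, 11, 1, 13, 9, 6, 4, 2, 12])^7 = [0, 3, 12, 7, 11, 5, 10, 1, 2, 9, 4, 6, 13, 8]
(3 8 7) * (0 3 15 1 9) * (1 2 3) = (0 1 9)(2 3 8 7 15) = [1, 9, 3, 8, 4, 5, 6, 15, 7, 0, 10, 11, 12, 13, 14, 2]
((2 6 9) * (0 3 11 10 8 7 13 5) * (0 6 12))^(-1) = ((0 3 11 10 8 7 13 5 6 9 2 12))^(-1) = (0 12 2 9 6 5 13 7 8 10 11 3)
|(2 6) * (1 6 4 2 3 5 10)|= 10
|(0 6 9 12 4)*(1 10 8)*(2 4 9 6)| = |(0 2 4)(1 10 8)(9 12)| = 6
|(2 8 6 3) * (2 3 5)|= |(2 8 6 5)|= 4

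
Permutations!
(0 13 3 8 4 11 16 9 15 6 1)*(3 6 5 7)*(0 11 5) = (0 13 6 1 11 16 9 15)(3 8 4 5 7) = [13, 11, 2, 8, 5, 7, 1, 3, 4, 15, 10, 16, 12, 6, 14, 0, 9]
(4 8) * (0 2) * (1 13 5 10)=(0 2)(1 13 5 10)(4 8)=[2, 13, 0, 3, 8, 10, 6, 7, 4, 9, 1, 11, 12, 5]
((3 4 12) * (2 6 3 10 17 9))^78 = (2 17 12 3)(4 6 9 10)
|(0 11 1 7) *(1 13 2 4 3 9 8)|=10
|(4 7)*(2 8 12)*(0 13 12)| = 10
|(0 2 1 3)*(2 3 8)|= 6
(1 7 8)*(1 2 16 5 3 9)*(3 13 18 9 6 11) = (1 7 8 2 16 5 13 18 9)(3 6 11) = [0, 7, 16, 6, 4, 13, 11, 8, 2, 1, 10, 3, 12, 18, 14, 15, 5, 17, 9]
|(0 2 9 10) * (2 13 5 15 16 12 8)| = 10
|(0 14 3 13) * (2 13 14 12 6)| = 10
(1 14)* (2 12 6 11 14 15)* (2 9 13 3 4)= [0, 15, 12, 4, 2, 5, 11, 7, 8, 13, 10, 14, 6, 3, 1, 9]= (1 15 9 13 3 4 2 12 6 11 14)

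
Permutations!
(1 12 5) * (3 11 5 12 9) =(12)(1 9 3 11 5) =[0, 9, 2, 11, 4, 1, 6, 7, 8, 3, 10, 5, 12]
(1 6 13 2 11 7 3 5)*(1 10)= (1 6 13 2 11 7 3 5 10)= [0, 6, 11, 5, 4, 10, 13, 3, 8, 9, 1, 7, 12, 2]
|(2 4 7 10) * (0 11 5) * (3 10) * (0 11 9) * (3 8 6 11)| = |(0 9)(2 4 7 8 6 11 5 3 10)| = 18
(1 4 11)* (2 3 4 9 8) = (1 9 8 2 3 4 11) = [0, 9, 3, 4, 11, 5, 6, 7, 2, 8, 10, 1]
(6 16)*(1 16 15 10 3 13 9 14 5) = (1 16 6 15 10 3 13 9 14 5) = [0, 16, 2, 13, 4, 1, 15, 7, 8, 14, 3, 11, 12, 9, 5, 10, 6]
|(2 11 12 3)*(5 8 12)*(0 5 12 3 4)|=|(0 5 8 3 2 11 12 4)|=8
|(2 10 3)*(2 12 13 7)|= 6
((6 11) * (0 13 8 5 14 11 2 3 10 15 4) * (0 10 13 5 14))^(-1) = (0 5)(2 6 11 14 8 13 3)(4 15 10)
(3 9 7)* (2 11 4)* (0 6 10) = (0 6 10)(2 11 4)(3 9 7) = [6, 1, 11, 9, 2, 5, 10, 3, 8, 7, 0, 4]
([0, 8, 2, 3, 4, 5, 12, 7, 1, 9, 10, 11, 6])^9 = (1 8)(6 12)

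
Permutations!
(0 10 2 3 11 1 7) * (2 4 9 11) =(0 10 4 9 11 1 7)(2 3) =[10, 7, 3, 2, 9, 5, 6, 0, 8, 11, 4, 1]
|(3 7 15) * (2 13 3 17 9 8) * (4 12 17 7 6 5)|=|(2 13 3 6 5 4 12 17 9 8)(7 15)|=10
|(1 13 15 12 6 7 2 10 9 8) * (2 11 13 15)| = |(1 15 12 6 7 11 13 2 10 9 8)| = 11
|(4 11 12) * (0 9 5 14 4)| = |(0 9 5 14 4 11 12)| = 7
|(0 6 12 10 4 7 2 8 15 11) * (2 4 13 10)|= |(0 6 12 2 8 15 11)(4 7)(10 13)|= 14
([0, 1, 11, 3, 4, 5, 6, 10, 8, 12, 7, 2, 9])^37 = (2 11)(7 10)(9 12)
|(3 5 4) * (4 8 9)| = |(3 5 8 9 4)| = 5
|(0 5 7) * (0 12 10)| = |(0 5 7 12 10)| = 5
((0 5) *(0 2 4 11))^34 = ((0 5 2 4 11))^34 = (0 11 4 2 5)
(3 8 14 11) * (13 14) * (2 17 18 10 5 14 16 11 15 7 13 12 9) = (2 17 18 10 5 14 15 7 13 16 11 3 8 12 9) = [0, 1, 17, 8, 4, 14, 6, 13, 12, 2, 5, 3, 9, 16, 15, 7, 11, 18, 10]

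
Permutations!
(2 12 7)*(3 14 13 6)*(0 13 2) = (0 13 6 3 14 2 12 7) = [13, 1, 12, 14, 4, 5, 3, 0, 8, 9, 10, 11, 7, 6, 2]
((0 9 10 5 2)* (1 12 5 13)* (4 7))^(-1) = ((0 9 10 13 1 12 5 2)(4 7))^(-1) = (0 2 5 12 1 13 10 9)(4 7)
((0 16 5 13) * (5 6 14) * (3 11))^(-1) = (0 13 5 14 6 16)(3 11)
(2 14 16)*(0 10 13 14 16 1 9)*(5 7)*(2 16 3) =(16)(0 10 13 14 1 9)(2 3)(5 7) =[10, 9, 3, 2, 4, 7, 6, 5, 8, 0, 13, 11, 12, 14, 1, 15, 16]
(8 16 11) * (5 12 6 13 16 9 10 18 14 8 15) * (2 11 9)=(2 11 15 5 12 6 13 16 9 10 18 14 8)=[0, 1, 11, 3, 4, 12, 13, 7, 2, 10, 18, 15, 6, 16, 8, 5, 9, 17, 14]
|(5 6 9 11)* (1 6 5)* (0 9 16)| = |(0 9 11 1 6 16)| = 6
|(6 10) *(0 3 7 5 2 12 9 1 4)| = |(0 3 7 5 2 12 9 1 4)(6 10)| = 18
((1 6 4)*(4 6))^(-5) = (6)(1 4) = ((6)(1 4))^(-5)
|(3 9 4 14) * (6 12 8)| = |(3 9 4 14)(6 12 8)| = 12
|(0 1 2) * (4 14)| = |(0 1 2)(4 14)| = 6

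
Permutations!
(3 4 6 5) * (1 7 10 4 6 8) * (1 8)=(1 7 10 4)(3 6 5)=[0, 7, 2, 6, 1, 3, 5, 10, 8, 9, 4]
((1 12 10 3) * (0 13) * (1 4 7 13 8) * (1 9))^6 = (0 3 9 7 12)(1 13 10 8 4) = ((0 8 9 1 12 10 3 4 7 13))^6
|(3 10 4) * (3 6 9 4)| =6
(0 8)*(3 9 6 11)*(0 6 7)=(0 8 6 11 3 9 7)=[8, 1, 2, 9, 4, 5, 11, 0, 6, 7, 10, 3]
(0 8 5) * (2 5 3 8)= (0 2 5)(3 8)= [2, 1, 5, 8, 4, 0, 6, 7, 3]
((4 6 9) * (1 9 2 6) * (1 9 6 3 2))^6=(9)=((1 6)(2 3)(4 9))^6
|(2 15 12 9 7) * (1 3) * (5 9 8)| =14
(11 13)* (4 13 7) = (4 13 11 7) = [0, 1, 2, 3, 13, 5, 6, 4, 8, 9, 10, 7, 12, 11]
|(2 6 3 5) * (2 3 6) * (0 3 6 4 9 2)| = |(0 3 5 6 4 9 2)| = 7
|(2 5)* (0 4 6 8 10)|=|(0 4 6 8 10)(2 5)|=10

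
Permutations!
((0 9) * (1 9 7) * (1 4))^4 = ((0 7 4 1 9))^4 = (0 9 1 4 7)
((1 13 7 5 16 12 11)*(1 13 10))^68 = ((1 10)(5 16 12 11 13 7))^68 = (5 12 13)(7 16 11)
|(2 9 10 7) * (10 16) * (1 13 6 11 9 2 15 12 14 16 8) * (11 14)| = |(1 13 6 14 16 10 7 15 12 11 9 8)| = 12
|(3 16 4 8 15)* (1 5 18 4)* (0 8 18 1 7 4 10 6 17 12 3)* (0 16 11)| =|(0 8 15 16 7 4 18 10 6 17 12 3 11)(1 5)| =26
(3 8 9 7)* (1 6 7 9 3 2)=[0, 6, 1, 8, 4, 5, 7, 2, 3, 9]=(9)(1 6 7 2)(3 8)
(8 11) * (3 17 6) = [0, 1, 2, 17, 4, 5, 3, 7, 11, 9, 10, 8, 12, 13, 14, 15, 16, 6] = (3 17 6)(8 11)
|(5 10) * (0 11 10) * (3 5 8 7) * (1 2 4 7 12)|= |(0 11 10 8 12 1 2 4 7 3 5)|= 11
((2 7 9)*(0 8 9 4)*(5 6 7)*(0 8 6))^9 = (0 6 7 4 8 9 2 5)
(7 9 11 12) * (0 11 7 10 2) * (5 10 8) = (0 11 12 8 5 10 2)(7 9) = [11, 1, 0, 3, 4, 10, 6, 9, 5, 7, 2, 12, 8]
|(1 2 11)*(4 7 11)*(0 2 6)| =|(0 2 4 7 11 1 6)| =7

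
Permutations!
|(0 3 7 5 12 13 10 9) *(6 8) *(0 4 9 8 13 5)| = 12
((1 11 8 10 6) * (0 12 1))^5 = (0 10 11 12 6 8 1)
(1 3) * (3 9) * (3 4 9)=(1 3)(4 9)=[0, 3, 2, 1, 9, 5, 6, 7, 8, 4]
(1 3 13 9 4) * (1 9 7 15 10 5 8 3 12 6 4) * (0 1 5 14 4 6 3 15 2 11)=[1, 12, 11, 13, 9, 8, 6, 2, 15, 5, 14, 0, 3, 7, 4, 10]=(0 1 12 3 13 7 2 11)(4 9 5 8 15 10 14)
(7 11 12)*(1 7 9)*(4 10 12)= (1 7 11 4 10 12 9)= [0, 7, 2, 3, 10, 5, 6, 11, 8, 1, 12, 4, 9]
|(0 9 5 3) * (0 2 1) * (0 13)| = |(0 9 5 3 2 1 13)| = 7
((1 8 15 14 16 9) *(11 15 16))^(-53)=(1 9 16 8)(11 15 14)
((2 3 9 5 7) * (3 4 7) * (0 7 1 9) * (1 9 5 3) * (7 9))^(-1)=(0 3 9)(1 5)(2 7 4)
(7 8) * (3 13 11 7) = (3 13 11 7 8) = [0, 1, 2, 13, 4, 5, 6, 8, 3, 9, 10, 7, 12, 11]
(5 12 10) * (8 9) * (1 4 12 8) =(1 4 12 10 5 8 9) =[0, 4, 2, 3, 12, 8, 6, 7, 9, 1, 5, 11, 10]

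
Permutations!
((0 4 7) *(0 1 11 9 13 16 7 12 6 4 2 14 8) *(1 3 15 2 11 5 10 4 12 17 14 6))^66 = (0 5 3)(1 7 8)(2 9 4)(6 13 17)(10 15 11)(12 16 14)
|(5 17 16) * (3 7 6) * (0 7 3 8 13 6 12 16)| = |(0 7 12 16 5 17)(6 8 13)| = 6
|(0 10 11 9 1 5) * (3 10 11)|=10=|(0 11 9 1 5)(3 10)|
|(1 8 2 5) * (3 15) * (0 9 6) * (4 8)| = |(0 9 6)(1 4 8 2 5)(3 15)| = 30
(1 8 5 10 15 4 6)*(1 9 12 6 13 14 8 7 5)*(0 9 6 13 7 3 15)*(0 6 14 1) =[9, 3, 2, 15, 7, 10, 14, 5, 0, 12, 6, 11, 13, 1, 8, 4] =(0 9 12 13 1 3 15 4 7 5 10 6 14 8)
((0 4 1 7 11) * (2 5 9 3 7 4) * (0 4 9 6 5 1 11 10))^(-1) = (0 10 7 3 9 1 2)(4 11)(5 6)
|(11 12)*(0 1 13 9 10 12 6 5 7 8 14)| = |(0 1 13 9 10 12 11 6 5 7 8 14)| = 12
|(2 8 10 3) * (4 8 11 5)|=7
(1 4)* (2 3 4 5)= (1 5 2 3 4)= [0, 5, 3, 4, 1, 2]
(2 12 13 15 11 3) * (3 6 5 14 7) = (2 12 13 15 11 6 5 14 7 3) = [0, 1, 12, 2, 4, 14, 5, 3, 8, 9, 10, 6, 13, 15, 7, 11]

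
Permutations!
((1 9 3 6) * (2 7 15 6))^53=((1 9 3 2 7 15 6))^53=(1 7 9 15 3 6 2)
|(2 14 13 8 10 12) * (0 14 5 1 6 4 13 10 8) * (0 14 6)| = 10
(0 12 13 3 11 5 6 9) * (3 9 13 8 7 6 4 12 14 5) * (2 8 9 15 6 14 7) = (0 7 14 5 4 12 9)(2 8)(3 11)(6 13 15) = [7, 1, 8, 11, 12, 4, 13, 14, 2, 0, 10, 3, 9, 15, 5, 6]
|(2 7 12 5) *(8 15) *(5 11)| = |(2 7 12 11 5)(8 15)| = 10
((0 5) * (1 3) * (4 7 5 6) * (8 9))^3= ((0 6 4 7 5)(1 3)(8 9))^3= (0 7 6 5 4)(1 3)(8 9)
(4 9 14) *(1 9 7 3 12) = (1 9 14 4 7 3 12) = [0, 9, 2, 12, 7, 5, 6, 3, 8, 14, 10, 11, 1, 13, 4]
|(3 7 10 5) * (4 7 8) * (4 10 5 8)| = |(3 4 7 5)(8 10)| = 4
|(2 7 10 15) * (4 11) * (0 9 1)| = |(0 9 1)(2 7 10 15)(4 11)| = 12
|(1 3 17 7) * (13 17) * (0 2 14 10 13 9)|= |(0 2 14 10 13 17 7 1 3 9)|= 10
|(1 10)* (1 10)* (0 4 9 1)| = 4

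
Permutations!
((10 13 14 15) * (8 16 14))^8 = (8 14 10)(13 16 15)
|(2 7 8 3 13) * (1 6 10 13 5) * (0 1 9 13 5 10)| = 24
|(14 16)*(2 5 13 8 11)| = 10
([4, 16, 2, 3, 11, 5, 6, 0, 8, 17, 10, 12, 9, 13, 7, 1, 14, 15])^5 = [17, 4, 2, 3, 15, 5, 6, 9, 8, 14, 10, 1, 16, 13, 12, 0, 11, 7]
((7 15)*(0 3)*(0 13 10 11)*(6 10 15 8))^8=(0 11 10 6 8 7 15 13 3)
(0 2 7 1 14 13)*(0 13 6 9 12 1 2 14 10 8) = (0 14 6 9 12 1 10 8)(2 7) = [14, 10, 7, 3, 4, 5, 9, 2, 0, 12, 8, 11, 1, 13, 6]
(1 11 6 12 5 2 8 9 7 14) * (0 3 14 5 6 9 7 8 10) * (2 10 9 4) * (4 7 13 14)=(0 3 4 2 9 8 13 14 1 11 7 5 10)(6 12)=[3, 11, 9, 4, 2, 10, 12, 5, 13, 8, 0, 7, 6, 14, 1]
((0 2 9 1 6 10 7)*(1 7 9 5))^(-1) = (0 7 9 10 6 1 5 2)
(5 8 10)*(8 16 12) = (5 16 12 8 10) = [0, 1, 2, 3, 4, 16, 6, 7, 10, 9, 5, 11, 8, 13, 14, 15, 12]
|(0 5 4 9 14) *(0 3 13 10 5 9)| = 8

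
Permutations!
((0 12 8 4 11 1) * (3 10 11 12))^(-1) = (0 1 11 10 3)(4 8 12)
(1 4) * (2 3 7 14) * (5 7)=(1 4)(2 3 5 7 14)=[0, 4, 3, 5, 1, 7, 6, 14, 8, 9, 10, 11, 12, 13, 2]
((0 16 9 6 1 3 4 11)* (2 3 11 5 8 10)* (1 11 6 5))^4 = (0 8 4)(1 16 10)(2 6 9)(3 11 5)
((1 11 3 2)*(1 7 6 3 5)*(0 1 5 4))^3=((0 1 11 4)(2 7 6 3))^3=(0 4 11 1)(2 3 6 7)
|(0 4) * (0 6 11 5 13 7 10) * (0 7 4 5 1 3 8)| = 18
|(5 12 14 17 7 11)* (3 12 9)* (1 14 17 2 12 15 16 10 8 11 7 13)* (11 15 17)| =|(1 14 2 12 11 5 9 3 17 13)(8 15 16 10)| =20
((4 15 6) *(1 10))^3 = ((1 10)(4 15 6))^3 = (15)(1 10)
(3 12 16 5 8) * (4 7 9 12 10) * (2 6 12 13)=(2 6 12 16 5 8 3 10 4 7 9 13)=[0, 1, 6, 10, 7, 8, 12, 9, 3, 13, 4, 11, 16, 2, 14, 15, 5]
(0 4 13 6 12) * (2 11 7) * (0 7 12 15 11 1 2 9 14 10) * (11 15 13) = (15)(0 4 11 12 7 9 14 10)(1 2)(6 13) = [4, 2, 1, 3, 11, 5, 13, 9, 8, 14, 0, 12, 7, 6, 10, 15]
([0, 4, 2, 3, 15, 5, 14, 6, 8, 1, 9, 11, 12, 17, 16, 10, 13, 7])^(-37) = [0, 10, 2, 3, 9, 5, 7, 17, 8, 15, 4, 11, 12, 16, 6, 1, 14, 13]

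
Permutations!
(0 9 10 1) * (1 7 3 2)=(0 9 10 7 3 2 1)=[9, 0, 1, 2, 4, 5, 6, 3, 8, 10, 7]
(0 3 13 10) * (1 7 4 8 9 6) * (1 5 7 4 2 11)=(0 3 13 10)(1 4 8 9 6 5 7 2 11)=[3, 4, 11, 13, 8, 7, 5, 2, 9, 6, 0, 1, 12, 10]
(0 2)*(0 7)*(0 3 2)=(2 7 3)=[0, 1, 7, 2, 4, 5, 6, 3]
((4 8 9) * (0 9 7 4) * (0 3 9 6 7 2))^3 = (0 4)(2 7)(3 9)(6 8)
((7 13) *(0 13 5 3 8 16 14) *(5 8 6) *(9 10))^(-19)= (0 14 16 8 7 13)(3 5 6)(9 10)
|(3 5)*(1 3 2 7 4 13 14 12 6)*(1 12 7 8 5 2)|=20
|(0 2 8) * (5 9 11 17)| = |(0 2 8)(5 9 11 17)| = 12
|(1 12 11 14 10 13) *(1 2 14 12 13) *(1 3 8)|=14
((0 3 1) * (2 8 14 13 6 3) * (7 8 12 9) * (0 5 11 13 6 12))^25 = ((0 2)(1 5 11 13 12 9 7 8 14 6 3))^25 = (0 2)(1 13 7 6 5 12 8 3 11 9 14)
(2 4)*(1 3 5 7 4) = [0, 3, 1, 5, 2, 7, 6, 4] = (1 3 5 7 4 2)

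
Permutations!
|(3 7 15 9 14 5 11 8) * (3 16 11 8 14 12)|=|(3 7 15 9 12)(5 8 16 11 14)|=5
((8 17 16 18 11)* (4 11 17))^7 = ((4 11 8)(16 18 17))^7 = (4 11 8)(16 18 17)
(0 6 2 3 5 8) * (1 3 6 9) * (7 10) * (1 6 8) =(0 9 6 2 8)(1 3 5)(7 10) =[9, 3, 8, 5, 4, 1, 2, 10, 0, 6, 7]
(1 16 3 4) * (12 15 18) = (1 16 3 4)(12 15 18) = [0, 16, 2, 4, 1, 5, 6, 7, 8, 9, 10, 11, 15, 13, 14, 18, 3, 17, 12]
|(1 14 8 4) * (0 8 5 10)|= |(0 8 4 1 14 5 10)|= 7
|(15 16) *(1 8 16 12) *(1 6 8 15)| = 6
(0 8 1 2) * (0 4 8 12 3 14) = (0 12 3 14)(1 2 4 8) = [12, 2, 4, 14, 8, 5, 6, 7, 1, 9, 10, 11, 3, 13, 0]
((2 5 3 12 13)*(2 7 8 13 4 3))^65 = ((2 5)(3 12 4)(7 8 13))^65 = (2 5)(3 4 12)(7 13 8)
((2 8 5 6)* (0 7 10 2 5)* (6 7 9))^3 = (0 5 2 9 7 8 6 10)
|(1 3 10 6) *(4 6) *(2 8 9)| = |(1 3 10 4 6)(2 8 9)| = 15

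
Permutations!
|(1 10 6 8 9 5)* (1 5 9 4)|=5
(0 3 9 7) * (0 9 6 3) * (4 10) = (3 6)(4 10)(7 9) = [0, 1, 2, 6, 10, 5, 3, 9, 8, 7, 4]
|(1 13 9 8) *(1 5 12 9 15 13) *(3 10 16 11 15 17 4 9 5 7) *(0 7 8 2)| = |(0 7 3 10 16 11 15 13 17 4 9 2)(5 12)| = 12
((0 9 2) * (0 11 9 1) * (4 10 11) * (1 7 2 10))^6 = ((0 7 2 4 1)(9 10 11))^6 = (11)(0 7 2 4 1)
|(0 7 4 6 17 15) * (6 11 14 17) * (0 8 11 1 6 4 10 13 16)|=15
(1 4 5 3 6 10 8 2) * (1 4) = (2 4 5 3 6 10 8) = [0, 1, 4, 6, 5, 3, 10, 7, 2, 9, 8]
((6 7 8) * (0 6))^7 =((0 6 7 8))^7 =(0 8 7 6)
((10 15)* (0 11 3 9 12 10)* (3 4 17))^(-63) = ((0 11 4 17 3 9 12 10 15))^(-63) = (17)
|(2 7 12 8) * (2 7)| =3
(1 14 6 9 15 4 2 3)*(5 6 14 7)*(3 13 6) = (1 7 5 3)(2 13 6 9 15 4) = [0, 7, 13, 1, 2, 3, 9, 5, 8, 15, 10, 11, 12, 6, 14, 4]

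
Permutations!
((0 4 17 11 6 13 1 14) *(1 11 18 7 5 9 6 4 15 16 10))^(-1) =(0 14 1 10 16 15)(4 11 13 6 9 5 7 18 17)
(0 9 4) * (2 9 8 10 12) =(0 8 10 12 2 9 4) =[8, 1, 9, 3, 0, 5, 6, 7, 10, 4, 12, 11, 2]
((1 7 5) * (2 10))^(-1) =(1 5 7)(2 10)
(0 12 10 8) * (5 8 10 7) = (0 12 7 5 8) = [12, 1, 2, 3, 4, 8, 6, 5, 0, 9, 10, 11, 7]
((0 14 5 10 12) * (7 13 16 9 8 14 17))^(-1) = ((0 17 7 13 16 9 8 14 5 10 12))^(-1) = (0 12 10 5 14 8 9 16 13 7 17)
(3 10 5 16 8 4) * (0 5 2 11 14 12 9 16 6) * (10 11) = (0 5 6)(2 10)(3 11 14 12 9 16 8 4) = [5, 1, 10, 11, 3, 6, 0, 7, 4, 16, 2, 14, 9, 13, 12, 15, 8]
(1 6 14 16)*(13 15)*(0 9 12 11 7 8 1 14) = [9, 6, 2, 3, 4, 5, 0, 8, 1, 12, 10, 7, 11, 15, 16, 13, 14] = (0 9 12 11 7 8 1 6)(13 15)(14 16)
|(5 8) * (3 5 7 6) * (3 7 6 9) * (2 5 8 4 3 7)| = |(2 5 4 3 8 6)(7 9)| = 6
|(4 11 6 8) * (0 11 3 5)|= |(0 11 6 8 4 3 5)|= 7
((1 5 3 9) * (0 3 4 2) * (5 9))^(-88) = (9)(0 5 2 3 4)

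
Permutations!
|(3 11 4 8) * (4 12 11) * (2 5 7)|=|(2 5 7)(3 4 8)(11 12)|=6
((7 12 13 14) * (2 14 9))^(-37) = (2 9 13 12 7 14)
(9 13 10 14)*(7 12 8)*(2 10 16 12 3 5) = [0, 1, 10, 5, 4, 2, 6, 3, 7, 13, 14, 11, 8, 16, 9, 15, 12] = (2 10 14 9 13 16 12 8 7 3 5)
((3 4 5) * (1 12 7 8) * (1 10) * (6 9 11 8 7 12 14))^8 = ((1 14 6 9 11 8 10)(3 4 5))^8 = (1 14 6 9 11 8 10)(3 5 4)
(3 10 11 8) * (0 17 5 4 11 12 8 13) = (0 17 5 4 11 13)(3 10 12 8) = [17, 1, 2, 10, 11, 4, 6, 7, 3, 9, 12, 13, 8, 0, 14, 15, 16, 5]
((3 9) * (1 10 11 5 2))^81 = (1 10 11 5 2)(3 9)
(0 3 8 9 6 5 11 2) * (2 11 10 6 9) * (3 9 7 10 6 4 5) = (11)(0 9 7 10 4 5 6 3 8 2) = [9, 1, 0, 8, 5, 6, 3, 10, 2, 7, 4, 11]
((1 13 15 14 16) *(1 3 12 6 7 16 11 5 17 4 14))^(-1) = (1 15 13)(3 16 7 6 12)(4 17 5 11 14)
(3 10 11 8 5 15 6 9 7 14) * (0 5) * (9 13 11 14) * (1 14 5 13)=(0 13 11 8)(1 14 3 10 5 15 6)(7 9)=[13, 14, 2, 10, 4, 15, 1, 9, 0, 7, 5, 8, 12, 11, 3, 6]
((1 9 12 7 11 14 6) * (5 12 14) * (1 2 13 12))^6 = (1 12 14 11 2)(5 13 9 7 6)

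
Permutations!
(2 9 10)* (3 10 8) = (2 9 8 3 10) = [0, 1, 9, 10, 4, 5, 6, 7, 3, 8, 2]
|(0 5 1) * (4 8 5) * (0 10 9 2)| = 8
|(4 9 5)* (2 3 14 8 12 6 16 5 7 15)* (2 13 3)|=|(3 14 8 12 6 16 5 4 9 7 15 13)|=12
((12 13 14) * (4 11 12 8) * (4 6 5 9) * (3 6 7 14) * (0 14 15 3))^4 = (0 15 9 13 7 5 12 8 6 11 14 3 4)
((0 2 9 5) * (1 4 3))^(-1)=((0 2 9 5)(1 4 3))^(-1)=(0 5 9 2)(1 3 4)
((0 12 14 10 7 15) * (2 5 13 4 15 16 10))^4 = (0 5)(2 15)(4 14)(7 16 10)(12 13)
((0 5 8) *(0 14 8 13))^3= ((0 5 13)(8 14))^3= (8 14)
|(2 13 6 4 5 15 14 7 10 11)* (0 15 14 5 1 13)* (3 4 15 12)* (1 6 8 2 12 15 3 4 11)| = 10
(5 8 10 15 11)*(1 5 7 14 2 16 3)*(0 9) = (0 9)(1 5 8 10 15 11 7 14 2 16 3) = [9, 5, 16, 1, 4, 8, 6, 14, 10, 0, 15, 7, 12, 13, 2, 11, 3]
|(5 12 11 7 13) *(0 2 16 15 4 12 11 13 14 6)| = |(0 2 16 15 4 12 13 5 11 7 14 6)| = 12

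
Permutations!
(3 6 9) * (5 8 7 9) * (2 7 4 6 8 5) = (2 7 9 3 8 4 6) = [0, 1, 7, 8, 6, 5, 2, 9, 4, 3]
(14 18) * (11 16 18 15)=[0, 1, 2, 3, 4, 5, 6, 7, 8, 9, 10, 16, 12, 13, 15, 11, 18, 17, 14]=(11 16 18 14 15)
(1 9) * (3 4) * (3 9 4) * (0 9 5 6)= [9, 4, 2, 3, 5, 6, 0, 7, 8, 1]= (0 9 1 4 5 6)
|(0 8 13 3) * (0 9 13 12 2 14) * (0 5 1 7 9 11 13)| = |(0 8 12 2 14 5 1 7 9)(3 11 13)| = 9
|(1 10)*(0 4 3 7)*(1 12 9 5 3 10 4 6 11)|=11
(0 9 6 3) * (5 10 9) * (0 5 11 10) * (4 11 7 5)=(0 7 5)(3 4 11 10 9 6)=[7, 1, 2, 4, 11, 0, 3, 5, 8, 6, 9, 10]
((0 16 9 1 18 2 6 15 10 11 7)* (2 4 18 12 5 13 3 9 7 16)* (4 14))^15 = ((0 2 6 15 10 11 16 7)(1 12 5 13 3 9)(4 18 14))^15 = (18)(0 7 16 11 10 15 6 2)(1 13)(3 12)(5 9)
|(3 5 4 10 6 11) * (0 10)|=|(0 10 6 11 3 5 4)|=7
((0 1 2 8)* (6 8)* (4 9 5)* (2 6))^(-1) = (0 8 6 1)(4 5 9)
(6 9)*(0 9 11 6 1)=(0 9 1)(6 11)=[9, 0, 2, 3, 4, 5, 11, 7, 8, 1, 10, 6]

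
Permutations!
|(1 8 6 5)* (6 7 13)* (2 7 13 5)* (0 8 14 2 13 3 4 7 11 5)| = 10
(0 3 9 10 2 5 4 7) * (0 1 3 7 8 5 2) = (0 7 1 3 9 10)(4 8 5) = [7, 3, 2, 9, 8, 4, 6, 1, 5, 10, 0]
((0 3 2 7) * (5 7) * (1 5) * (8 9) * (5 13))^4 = ((0 3 2 1 13 5 7)(8 9))^4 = (0 13 3 5 2 7 1)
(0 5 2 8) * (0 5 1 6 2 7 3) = (0 1 6 2 8 5 7 3) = [1, 6, 8, 0, 4, 7, 2, 3, 5]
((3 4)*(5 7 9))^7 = (3 4)(5 7 9)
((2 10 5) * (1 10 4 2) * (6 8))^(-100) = (1 5 10)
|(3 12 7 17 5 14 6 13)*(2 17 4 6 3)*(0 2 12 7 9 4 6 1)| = 13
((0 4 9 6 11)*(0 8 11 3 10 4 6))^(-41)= (0 6 3 10 4 9)(8 11)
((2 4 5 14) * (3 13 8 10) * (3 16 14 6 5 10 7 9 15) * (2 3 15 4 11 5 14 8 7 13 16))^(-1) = (2 10 4 9 7 13 8 16 3 14 6 5 11)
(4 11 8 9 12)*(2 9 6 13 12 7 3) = [0, 1, 9, 2, 11, 5, 13, 3, 6, 7, 10, 8, 4, 12] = (2 9 7 3)(4 11 8 6 13 12)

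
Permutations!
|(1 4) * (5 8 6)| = |(1 4)(5 8 6)| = 6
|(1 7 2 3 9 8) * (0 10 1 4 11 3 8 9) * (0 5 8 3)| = 10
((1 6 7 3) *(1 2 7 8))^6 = (8)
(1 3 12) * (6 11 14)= (1 3 12)(6 11 14)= [0, 3, 2, 12, 4, 5, 11, 7, 8, 9, 10, 14, 1, 13, 6]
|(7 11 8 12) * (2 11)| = |(2 11 8 12 7)| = 5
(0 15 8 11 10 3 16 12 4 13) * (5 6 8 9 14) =(0 15 9 14 5 6 8 11 10 3 16 12 4 13) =[15, 1, 2, 16, 13, 6, 8, 7, 11, 14, 3, 10, 4, 0, 5, 9, 12]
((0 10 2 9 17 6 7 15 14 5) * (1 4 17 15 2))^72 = ((0 10 1 4 17 6 7 2 9 15 14 5))^72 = (17)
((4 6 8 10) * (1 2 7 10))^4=((1 2 7 10 4 6 8))^4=(1 4 2 6 7 8 10)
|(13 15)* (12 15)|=3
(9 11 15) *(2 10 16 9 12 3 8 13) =(2 10 16 9 11 15 12 3 8 13) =[0, 1, 10, 8, 4, 5, 6, 7, 13, 11, 16, 15, 3, 2, 14, 12, 9]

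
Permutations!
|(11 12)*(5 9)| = |(5 9)(11 12)| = 2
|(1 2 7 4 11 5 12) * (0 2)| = |(0 2 7 4 11 5 12 1)| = 8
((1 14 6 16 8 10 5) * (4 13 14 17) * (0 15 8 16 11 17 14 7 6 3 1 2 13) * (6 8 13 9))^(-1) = (0 4 17 11 6 9 2 5 10 8 7 13 15)(1 3 14) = ((0 15 13 7 8 10 5 2 9 6 11 17 4)(1 14 3))^(-1)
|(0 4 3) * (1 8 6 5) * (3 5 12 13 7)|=10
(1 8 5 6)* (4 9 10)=(1 8 5 6)(4 9 10)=[0, 8, 2, 3, 9, 6, 1, 7, 5, 10, 4]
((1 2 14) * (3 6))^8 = ((1 2 14)(3 6))^8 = (1 14 2)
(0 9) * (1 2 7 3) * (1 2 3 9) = (0 1 3 2 7 9) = [1, 3, 7, 2, 4, 5, 6, 9, 8, 0]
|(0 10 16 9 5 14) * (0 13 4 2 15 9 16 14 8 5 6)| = 18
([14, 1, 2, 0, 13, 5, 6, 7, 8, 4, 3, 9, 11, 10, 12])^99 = (14)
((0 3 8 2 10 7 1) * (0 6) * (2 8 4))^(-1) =(0 6 1 7 10 2 4 3)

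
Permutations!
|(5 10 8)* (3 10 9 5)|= |(3 10 8)(5 9)|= 6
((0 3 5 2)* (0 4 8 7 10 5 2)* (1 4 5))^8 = ((0 3 2 5)(1 4 8 7 10))^8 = (1 7 4 10 8)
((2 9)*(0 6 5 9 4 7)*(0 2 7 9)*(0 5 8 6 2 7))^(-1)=((0 2 4 9)(6 8))^(-1)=(0 9 4 2)(6 8)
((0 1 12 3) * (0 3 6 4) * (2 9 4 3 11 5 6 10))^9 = ((0 1 12 10 2 9 4)(3 11 5 6))^9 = (0 12 2 4 1 10 9)(3 11 5 6)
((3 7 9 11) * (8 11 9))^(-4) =(11)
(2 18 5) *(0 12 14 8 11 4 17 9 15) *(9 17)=(0 12 14 8 11 4 9 15)(2 18 5)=[12, 1, 18, 3, 9, 2, 6, 7, 11, 15, 10, 4, 14, 13, 8, 0, 16, 17, 5]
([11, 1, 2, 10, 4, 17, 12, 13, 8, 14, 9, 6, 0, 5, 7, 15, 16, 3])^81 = (0 11 6 12)(3 10 9 14 7 13 5 17)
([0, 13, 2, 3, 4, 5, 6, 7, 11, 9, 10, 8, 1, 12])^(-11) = (1 13 12)(8 11)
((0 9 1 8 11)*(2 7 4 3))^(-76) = ((0 9 1 8 11)(2 7 4 3))^(-76) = (0 11 8 1 9)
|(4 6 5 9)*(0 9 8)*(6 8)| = 4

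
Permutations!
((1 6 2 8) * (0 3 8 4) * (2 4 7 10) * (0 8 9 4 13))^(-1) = ((0 3 9 4 8 1 6 13)(2 7 10))^(-1) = (0 13 6 1 8 4 9 3)(2 10 7)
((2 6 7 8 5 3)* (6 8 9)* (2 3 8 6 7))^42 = ((2 6)(5 8)(7 9))^42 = (9)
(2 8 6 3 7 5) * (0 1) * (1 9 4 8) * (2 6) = (0 9 4 8 2 1)(3 7 5 6) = [9, 0, 1, 7, 8, 6, 3, 5, 2, 4]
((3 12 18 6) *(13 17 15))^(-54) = (3 18)(6 12)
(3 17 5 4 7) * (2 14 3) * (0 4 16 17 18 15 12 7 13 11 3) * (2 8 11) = (0 4 13 2 14)(3 18 15 12 7 8 11)(5 16 17) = [4, 1, 14, 18, 13, 16, 6, 8, 11, 9, 10, 3, 7, 2, 0, 12, 17, 5, 15]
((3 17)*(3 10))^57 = ((3 17 10))^57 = (17)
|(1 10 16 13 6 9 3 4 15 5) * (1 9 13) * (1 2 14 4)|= 10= |(1 10 16 2 14 4 15 5 9 3)(6 13)|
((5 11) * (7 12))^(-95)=(5 11)(7 12)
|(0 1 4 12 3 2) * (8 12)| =|(0 1 4 8 12 3 2)| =7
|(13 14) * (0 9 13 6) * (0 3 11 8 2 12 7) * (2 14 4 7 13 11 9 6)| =|(0 6 3 9 11 8 14 2 12 13 4 7)| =12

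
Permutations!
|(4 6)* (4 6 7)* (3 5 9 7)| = 5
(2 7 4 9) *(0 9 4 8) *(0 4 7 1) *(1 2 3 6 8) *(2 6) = (0 9 3 2 6 8 4 7 1) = [9, 0, 6, 2, 7, 5, 8, 1, 4, 3]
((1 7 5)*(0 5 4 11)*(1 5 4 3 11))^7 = (0 4 1 7 3 11)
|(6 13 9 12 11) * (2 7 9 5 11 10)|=20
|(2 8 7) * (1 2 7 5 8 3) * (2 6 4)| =10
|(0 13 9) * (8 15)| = |(0 13 9)(8 15)| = 6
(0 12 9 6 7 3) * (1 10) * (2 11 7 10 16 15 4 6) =(0 12 9 2 11 7 3)(1 16 15 4 6 10) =[12, 16, 11, 0, 6, 5, 10, 3, 8, 2, 1, 7, 9, 13, 14, 4, 15]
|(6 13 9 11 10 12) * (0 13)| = 7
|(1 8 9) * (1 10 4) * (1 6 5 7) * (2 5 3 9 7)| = |(1 8 7)(2 5)(3 9 10 4 6)| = 30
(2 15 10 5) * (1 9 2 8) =(1 9 2 15 10 5 8) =[0, 9, 15, 3, 4, 8, 6, 7, 1, 2, 5, 11, 12, 13, 14, 10]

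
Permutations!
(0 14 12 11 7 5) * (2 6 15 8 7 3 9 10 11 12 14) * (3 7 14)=(0 2 6 15 8 14 3 9 10 11 7 5)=[2, 1, 6, 9, 4, 0, 15, 5, 14, 10, 11, 7, 12, 13, 3, 8]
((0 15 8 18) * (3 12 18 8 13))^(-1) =((0 15 13 3 12 18))^(-1) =(0 18 12 3 13 15)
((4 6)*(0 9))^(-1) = ((0 9)(4 6))^(-1) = (0 9)(4 6)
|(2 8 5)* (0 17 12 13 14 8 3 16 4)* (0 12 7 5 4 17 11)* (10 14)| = 6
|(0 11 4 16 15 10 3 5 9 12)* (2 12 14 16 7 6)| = 7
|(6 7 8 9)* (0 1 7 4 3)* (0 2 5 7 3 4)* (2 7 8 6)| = |(0 1 3 7 6)(2 5 8 9)| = 20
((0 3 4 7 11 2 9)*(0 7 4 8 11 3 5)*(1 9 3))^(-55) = (0 5)(1 7 9)(2 3 8 11)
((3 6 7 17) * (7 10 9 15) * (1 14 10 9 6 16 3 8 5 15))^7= ((1 14 10 6 9)(3 16)(5 15 7 17 8))^7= (1 10 9 14 6)(3 16)(5 7 8 15 17)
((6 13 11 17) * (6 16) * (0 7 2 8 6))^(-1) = ((0 7 2 8 6 13 11 17 16))^(-1) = (0 16 17 11 13 6 8 2 7)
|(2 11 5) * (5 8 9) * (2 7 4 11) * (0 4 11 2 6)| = 20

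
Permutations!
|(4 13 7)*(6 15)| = |(4 13 7)(6 15)| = 6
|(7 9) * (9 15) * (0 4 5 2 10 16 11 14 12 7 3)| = 13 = |(0 4 5 2 10 16 11 14 12 7 15 9 3)|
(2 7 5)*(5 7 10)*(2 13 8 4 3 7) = (2 10 5 13 8 4 3 7) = [0, 1, 10, 7, 3, 13, 6, 2, 4, 9, 5, 11, 12, 8]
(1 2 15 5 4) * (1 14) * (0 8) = (0 8)(1 2 15 5 4 14) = [8, 2, 15, 3, 14, 4, 6, 7, 0, 9, 10, 11, 12, 13, 1, 5]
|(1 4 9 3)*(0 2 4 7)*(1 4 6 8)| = 6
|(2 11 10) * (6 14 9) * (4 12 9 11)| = |(2 4 12 9 6 14 11 10)| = 8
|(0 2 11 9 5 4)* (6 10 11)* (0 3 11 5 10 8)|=12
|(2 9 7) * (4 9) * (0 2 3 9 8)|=12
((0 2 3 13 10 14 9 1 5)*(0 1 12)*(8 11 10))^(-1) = (0 12 9 14 10 11 8 13 3 2)(1 5)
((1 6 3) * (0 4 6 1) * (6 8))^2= ((0 4 8 6 3))^2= (0 8 3 4 6)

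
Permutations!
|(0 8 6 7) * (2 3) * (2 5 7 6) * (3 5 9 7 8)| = 12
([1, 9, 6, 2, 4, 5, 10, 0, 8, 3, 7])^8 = (10)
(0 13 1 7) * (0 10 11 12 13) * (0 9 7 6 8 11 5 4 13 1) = [9, 6, 2, 3, 13, 4, 8, 10, 11, 7, 5, 12, 1, 0] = (0 9 7 10 5 4 13)(1 6 8 11 12)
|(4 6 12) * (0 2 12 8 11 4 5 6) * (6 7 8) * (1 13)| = 8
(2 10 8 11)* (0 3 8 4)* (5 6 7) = (0 3 8 11 2 10 4)(5 6 7) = [3, 1, 10, 8, 0, 6, 7, 5, 11, 9, 4, 2]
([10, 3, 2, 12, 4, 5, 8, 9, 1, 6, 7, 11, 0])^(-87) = [9, 0, 2, 10, 4, 5, 3, 8, 12, 1, 6, 11, 7]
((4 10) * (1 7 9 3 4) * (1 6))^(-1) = ((1 7 9 3 4 10 6))^(-1) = (1 6 10 4 3 9 7)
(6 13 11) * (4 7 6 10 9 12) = (4 7 6 13 11 10 9 12) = [0, 1, 2, 3, 7, 5, 13, 6, 8, 12, 9, 10, 4, 11]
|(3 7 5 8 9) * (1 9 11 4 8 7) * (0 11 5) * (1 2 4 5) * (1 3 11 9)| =20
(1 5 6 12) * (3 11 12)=(1 5 6 3 11 12)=[0, 5, 2, 11, 4, 6, 3, 7, 8, 9, 10, 12, 1]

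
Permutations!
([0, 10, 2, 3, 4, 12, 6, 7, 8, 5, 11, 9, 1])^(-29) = (1 10 11 9 5 12)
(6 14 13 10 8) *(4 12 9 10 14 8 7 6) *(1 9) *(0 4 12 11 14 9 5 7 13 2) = (0 4 11 14 2)(1 5 7 6 8 12)(9 10 13) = [4, 5, 0, 3, 11, 7, 8, 6, 12, 10, 13, 14, 1, 9, 2]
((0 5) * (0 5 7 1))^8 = (0 1 7)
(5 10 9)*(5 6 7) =(5 10 9 6 7) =[0, 1, 2, 3, 4, 10, 7, 5, 8, 6, 9]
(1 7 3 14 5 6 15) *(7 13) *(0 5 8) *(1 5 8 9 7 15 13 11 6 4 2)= (0 8)(1 11 6 13 15 5 4 2)(3 14 9 7)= [8, 11, 1, 14, 2, 4, 13, 3, 0, 7, 10, 6, 12, 15, 9, 5]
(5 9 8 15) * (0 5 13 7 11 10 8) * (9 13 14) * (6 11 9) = (0 5 13 7 9)(6 11 10 8 15 14) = [5, 1, 2, 3, 4, 13, 11, 9, 15, 0, 8, 10, 12, 7, 6, 14]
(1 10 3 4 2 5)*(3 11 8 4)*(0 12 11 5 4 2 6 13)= [12, 10, 4, 3, 6, 1, 13, 7, 2, 9, 5, 8, 11, 0]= (0 12 11 8 2 4 6 13)(1 10 5)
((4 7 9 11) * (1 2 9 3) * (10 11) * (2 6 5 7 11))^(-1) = (1 3 7 5 6)(2 10 9)(4 11)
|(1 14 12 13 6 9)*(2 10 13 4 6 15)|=|(1 14 12 4 6 9)(2 10 13 15)|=12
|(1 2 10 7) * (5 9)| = 4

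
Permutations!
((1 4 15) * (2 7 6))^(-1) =((1 4 15)(2 7 6))^(-1) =(1 15 4)(2 6 7)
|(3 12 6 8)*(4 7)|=|(3 12 6 8)(4 7)|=4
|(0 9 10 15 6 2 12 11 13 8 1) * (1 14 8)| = 10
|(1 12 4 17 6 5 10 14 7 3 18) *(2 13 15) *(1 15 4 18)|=14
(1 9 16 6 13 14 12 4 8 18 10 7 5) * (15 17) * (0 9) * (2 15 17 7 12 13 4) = (0 9 16 6 4 8 18 10 12 2 15 7 5 1)(13 14) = [9, 0, 15, 3, 8, 1, 4, 5, 18, 16, 12, 11, 2, 14, 13, 7, 6, 17, 10]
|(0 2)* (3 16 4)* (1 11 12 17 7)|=30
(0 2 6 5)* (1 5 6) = (6)(0 2 1 5) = [2, 5, 1, 3, 4, 0, 6]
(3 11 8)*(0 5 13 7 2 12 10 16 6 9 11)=(0 5 13 7 2 12 10 16 6 9 11 8 3)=[5, 1, 12, 0, 4, 13, 9, 2, 3, 11, 16, 8, 10, 7, 14, 15, 6]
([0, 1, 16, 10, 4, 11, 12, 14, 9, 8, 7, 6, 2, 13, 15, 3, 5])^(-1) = (2 12 6 11 5 16)(3 15 14 7 10)(8 9)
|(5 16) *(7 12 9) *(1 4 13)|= |(1 4 13)(5 16)(7 12 9)|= 6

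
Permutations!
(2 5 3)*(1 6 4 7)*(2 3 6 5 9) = (1 5 6 4 7)(2 9) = [0, 5, 9, 3, 7, 6, 4, 1, 8, 2]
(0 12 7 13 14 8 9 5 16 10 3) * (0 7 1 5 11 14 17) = (0 12 1 5 16 10 3 7 13 17)(8 9 11 14) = [12, 5, 2, 7, 4, 16, 6, 13, 9, 11, 3, 14, 1, 17, 8, 15, 10, 0]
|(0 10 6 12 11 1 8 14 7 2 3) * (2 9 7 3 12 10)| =8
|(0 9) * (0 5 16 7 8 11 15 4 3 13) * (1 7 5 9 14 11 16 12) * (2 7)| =|(0 14 11 15 4 3 13)(1 2 7 8 16 5 12)| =7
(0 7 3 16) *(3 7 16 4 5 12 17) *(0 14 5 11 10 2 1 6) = (0 16 14 5 12 17 3 4 11 10 2 1 6) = [16, 6, 1, 4, 11, 12, 0, 7, 8, 9, 2, 10, 17, 13, 5, 15, 14, 3]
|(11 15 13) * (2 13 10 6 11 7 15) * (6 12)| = 8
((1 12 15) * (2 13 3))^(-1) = (1 15 12)(2 3 13)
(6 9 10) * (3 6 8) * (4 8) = (3 6 9 10 4 8) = [0, 1, 2, 6, 8, 5, 9, 7, 3, 10, 4]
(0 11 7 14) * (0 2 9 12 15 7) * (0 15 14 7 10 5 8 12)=(0 11 15 10 5 8 12 14 2 9)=[11, 1, 9, 3, 4, 8, 6, 7, 12, 0, 5, 15, 14, 13, 2, 10]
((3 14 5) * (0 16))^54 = (16)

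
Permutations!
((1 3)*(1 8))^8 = ((1 3 8))^8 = (1 8 3)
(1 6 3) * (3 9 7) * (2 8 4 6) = (1 2 8 4 6 9 7 3) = [0, 2, 8, 1, 6, 5, 9, 3, 4, 7]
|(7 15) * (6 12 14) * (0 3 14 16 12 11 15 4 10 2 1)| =|(0 3 14 6 11 15 7 4 10 2 1)(12 16)| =22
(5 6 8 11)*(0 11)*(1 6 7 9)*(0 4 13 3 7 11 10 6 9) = (0 10 6 8 4 13 3 7)(1 9)(5 11) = [10, 9, 2, 7, 13, 11, 8, 0, 4, 1, 6, 5, 12, 3]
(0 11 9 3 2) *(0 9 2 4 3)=(0 11 2 9)(3 4)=[11, 1, 9, 4, 3, 5, 6, 7, 8, 0, 10, 2]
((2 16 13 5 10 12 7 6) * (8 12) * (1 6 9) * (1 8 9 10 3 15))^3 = (1 16 3 6 13 15 2 5)(7 8 10 12 9)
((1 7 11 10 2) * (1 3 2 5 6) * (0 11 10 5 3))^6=(0 10 6)(1 11 3)(2 7 5)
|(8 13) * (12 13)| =|(8 12 13)| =3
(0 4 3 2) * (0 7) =(0 4 3 2 7) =[4, 1, 7, 2, 3, 5, 6, 0]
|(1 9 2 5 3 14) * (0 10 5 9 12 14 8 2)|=|(0 10 5 3 8 2 9)(1 12 14)|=21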